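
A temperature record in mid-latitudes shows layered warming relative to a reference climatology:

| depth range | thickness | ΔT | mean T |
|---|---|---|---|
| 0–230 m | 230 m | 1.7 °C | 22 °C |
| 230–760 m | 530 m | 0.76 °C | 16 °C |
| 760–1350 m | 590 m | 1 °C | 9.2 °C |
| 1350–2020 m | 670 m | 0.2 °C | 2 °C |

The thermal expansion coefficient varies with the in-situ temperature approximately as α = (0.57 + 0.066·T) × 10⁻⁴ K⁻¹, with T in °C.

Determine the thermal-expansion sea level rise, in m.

Layer 1: α = (0.57 + 0.066×22)×10⁻⁴ = 2.022×10⁻⁴ K⁻¹
Layer 2: α = (0.57 + 0.066×16)×10⁻⁴ = 1.626×10⁻⁴ K⁻¹
Layer 3: α = (0.57 + 0.066×9.2)×10⁻⁴ = 1.1772×10⁻⁴ K⁻¹
Layer 4: α = (0.57 + 0.066×2)×10⁻⁴ = 0.702×10⁻⁴ K⁻¹
0–230 m: 230 × 2.022×10⁻⁴ × 1.7 = 0.0790602 m
0.76 × 1.626×10⁻⁴ × 530 = 0.06549528 m
Layer 3: 590 × 1 × 1.1772×10⁻⁴ = 0.0694548 m
1350–2020 m: 0.702×10⁻⁴ × 0.2 × 670 = 0.0094068 m
Δh = 0.0790602 + 0.06549528 + 0.0694548 + 0.0094068 = 0.22341708 m ≈ 0.223 m

0.223 m of thermosteric rise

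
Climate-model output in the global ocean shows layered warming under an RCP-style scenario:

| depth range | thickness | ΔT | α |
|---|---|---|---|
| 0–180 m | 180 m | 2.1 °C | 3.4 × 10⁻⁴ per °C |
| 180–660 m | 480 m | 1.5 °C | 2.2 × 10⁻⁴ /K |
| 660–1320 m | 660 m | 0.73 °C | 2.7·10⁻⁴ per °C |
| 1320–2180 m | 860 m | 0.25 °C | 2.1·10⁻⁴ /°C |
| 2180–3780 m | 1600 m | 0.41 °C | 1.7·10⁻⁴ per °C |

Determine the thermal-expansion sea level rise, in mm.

Δh = 570 mm

180 × 2.1 × 3.4×10⁻⁴ = 0.12852 m
480 × 2.2×10⁻⁴ × 1.5 = 0.15840 m
0.73 × 660 × 2.7×10⁻⁴ = 0.130086 m
1320–2180 m: 0.25 × 860 × 2.1×10⁻⁴ = 0.04515 m
Layer 5: 1.7×10⁻⁴ × 1600 × 0.41 = 0.11152 m
Δh = 0.12852 + 0.15840 + 0.130086 + 0.04515 + 0.11152 = 0.573676 m ≈ 570 mm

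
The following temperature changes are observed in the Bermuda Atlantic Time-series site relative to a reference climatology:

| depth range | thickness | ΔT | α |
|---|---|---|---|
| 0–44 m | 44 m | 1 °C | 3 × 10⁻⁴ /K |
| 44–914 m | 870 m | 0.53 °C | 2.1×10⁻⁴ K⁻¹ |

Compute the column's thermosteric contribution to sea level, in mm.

110 mm of thermosteric rise

Layer 1: 44 × 1 × 3×10⁻⁴ = 0.01320 m
Layer 2: 0.53 × 870 × 2.1×10⁻⁴ = 0.096831 m
Δh = 0.01320 + 0.096831 = 0.110031 m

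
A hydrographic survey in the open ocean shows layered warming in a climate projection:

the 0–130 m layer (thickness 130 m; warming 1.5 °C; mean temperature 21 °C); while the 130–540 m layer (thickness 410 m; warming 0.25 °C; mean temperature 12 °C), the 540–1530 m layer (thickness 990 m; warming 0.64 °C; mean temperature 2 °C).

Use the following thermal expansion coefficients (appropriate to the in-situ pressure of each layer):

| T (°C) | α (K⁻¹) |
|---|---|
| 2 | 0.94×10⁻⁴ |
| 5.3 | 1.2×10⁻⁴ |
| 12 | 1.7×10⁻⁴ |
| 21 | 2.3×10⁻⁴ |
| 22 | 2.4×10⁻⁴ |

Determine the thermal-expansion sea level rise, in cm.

about 12.2 cm

Layer 1 at 21 °C → α = 2.3×10⁻⁴ K⁻¹
Layer 2 at 12 °C → α = 1.7×10⁻⁴ K⁻¹
Layer 3 at 2 °C → α = 0.94×10⁻⁴ K⁻¹
Layer 1: 1.5 × 130 × 2.3×10⁻⁴ = 0.04485 m
0.25 × 1.7×10⁻⁴ × 410 = 0.017425 m
540–1530 m: 990 × 0.94×10⁻⁴ × 0.64 = 0.0595584 m
Δh = 0.04485 + 0.017425 + 0.0595584 = 0.1218334 m ≈ 12.2 cm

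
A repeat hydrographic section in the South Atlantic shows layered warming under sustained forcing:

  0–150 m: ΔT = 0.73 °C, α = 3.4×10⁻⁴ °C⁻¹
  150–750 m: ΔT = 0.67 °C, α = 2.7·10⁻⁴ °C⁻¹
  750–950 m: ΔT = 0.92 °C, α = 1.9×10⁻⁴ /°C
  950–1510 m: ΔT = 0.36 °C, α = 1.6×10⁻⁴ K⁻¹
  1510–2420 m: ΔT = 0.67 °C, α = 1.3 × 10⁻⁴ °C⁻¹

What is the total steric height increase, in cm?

Layer 1: 150 × 3.4×10⁻⁴ × 0.73 = 0.03723 m
150–750 m: 2.7×10⁻⁴ × 600 × 0.67 = 0.10854 m
750–950 m: 1.9×10⁻⁴ × 200 × 0.92 = 0.03496 m
0.36 × 560 × 1.6×10⁻⁴ = 0.032256 m
Layer 5: 910 × 0.67 × 1.3×10⁻⁴ = 0.079261 m
Δh = 0.03723 + 0.10854 + 0.03496 + 0.032256 + 0.079261 = 0.292247 m

29.2 cm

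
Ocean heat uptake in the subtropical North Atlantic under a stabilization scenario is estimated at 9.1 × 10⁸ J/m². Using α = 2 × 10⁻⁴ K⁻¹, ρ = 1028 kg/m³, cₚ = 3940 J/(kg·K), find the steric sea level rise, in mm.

44.9 mm of thermosteric rise

Δh = αQ/(ρcₚ) = 2×10⁻⁴ × 9.1×10⁸ / (1028 × 3940) ≈ 0.044935 m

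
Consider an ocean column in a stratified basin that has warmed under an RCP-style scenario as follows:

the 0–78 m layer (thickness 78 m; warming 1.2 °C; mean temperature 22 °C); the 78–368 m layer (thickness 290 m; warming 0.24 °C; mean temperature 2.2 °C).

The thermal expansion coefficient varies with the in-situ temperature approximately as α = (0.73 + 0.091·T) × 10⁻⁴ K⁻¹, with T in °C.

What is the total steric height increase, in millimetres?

Layer 1: α = (0.73 + 0.091×22)×10⁻⁴ = 2.732×10⁻⁴ K⁻¹
Layer 2: α = (0.73 + 0.091×2.2)×10⁻⁴ = 0.9302×10⁻⁴ K⁻¹
2.732×10⁻⁴ × 78 × 1.2 = 0.02557152 m
0.24 × 290 × 0.9302×10⁻⁴ = 0.006474192 m
Δh = 0.02557152 + 0.006474192 = 0.032045712 m

about 32 mm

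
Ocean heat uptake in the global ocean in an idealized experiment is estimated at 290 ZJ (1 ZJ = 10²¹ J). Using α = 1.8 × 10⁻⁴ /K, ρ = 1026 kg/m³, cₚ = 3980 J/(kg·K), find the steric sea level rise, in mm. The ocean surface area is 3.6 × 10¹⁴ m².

Per unit area: Q = 290×10²¹ / (3.6×10¹⁴) ≈ 8.056×10⁸ J/m²
Δh = αQ/(ρcₚ) = 1.8×10⁻⁴ × 8.056×10⁸ / (1026 × 3980) ≈ 0.035511 m

about 36 mm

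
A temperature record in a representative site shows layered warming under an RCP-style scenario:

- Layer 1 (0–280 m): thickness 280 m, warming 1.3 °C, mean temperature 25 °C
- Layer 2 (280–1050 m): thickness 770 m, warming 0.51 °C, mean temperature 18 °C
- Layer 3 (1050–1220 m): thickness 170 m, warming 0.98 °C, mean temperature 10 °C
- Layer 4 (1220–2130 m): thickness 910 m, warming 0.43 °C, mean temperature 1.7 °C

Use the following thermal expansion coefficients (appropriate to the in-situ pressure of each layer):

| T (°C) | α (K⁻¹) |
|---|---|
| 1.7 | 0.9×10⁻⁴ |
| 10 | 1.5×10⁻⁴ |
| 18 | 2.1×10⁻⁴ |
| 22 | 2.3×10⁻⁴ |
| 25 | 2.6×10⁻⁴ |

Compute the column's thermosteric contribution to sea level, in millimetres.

Layer 1 at 25 °C → α = 2.6×10⁻⁴ K⁻¹
Layer 2 at 18 °C → α = 2.1×10⁻⁴ K⁻¹
Layer 3 at 10 °C → α = 1.5×10⁻⁴ K⁻¹
Layer 4 at 1.7 °C → α = 0.9×10⁻⁴ K⁻¹
280 × 1.3 × 2.6×10⁻⁴ = 0.09464 m
Layer 2: 0.51 × 770 × 2.1×10⁻⁴ = 0.082467 m
0.98 × 1.5×10⁻⁴ × 170 = 0.02499 m
1220–2130 m: 0.9×10⁻⁴ × 0.43 × 910 = 0.035217 m
Δh = 0.09464 + 0.082467 + 0.02499 + 0.035217 = 0.237314 m

237 mm of thermosteric rise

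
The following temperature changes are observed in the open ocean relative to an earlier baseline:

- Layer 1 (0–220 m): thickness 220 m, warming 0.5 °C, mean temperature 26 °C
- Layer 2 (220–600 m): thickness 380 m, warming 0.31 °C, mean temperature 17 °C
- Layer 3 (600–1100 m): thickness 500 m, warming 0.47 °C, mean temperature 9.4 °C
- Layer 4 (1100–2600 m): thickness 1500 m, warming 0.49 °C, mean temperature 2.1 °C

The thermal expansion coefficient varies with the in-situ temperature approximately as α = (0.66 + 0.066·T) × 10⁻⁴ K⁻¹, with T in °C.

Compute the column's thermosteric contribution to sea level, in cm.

Layer 1: α = (0.66 + 0.066×26)×10⁻⁴ = 2.376×10⁻⁴ K⁻¹
Layer 2: α = (0.66 + 0.066×17)×10⁻⁴ = 1.782×10⁻⁴ K⁻¹
Layer 3: α = (0.66 + 0.066×9.4)×10⁻⁴ = 1.2804×10⁻⁴ K⁻¹
Layer 4: α = (0.66 + 0.066×2.1)×10⁻⁴ = 0.7986×10⁻⁴ K⁻¹
Layer 1: 2.376×10⁻⁴ × 220 × 0.5 = 0.026136 m
220–600 m: 1.782×10⁻⁴ × 0.31 × 380 = 0.02099196 m
Layer 3: 1.2804×10⁻⁴ × 0.47 × 500 = 0.0300894 m
Layer 4: 1500 × 0.49 × 0.7986×10⁻⁴ = 0.0586971 m
Δh = 0.026136 + 0.02099196 + 0.0300894 + 0.0586971 = 0.13591446 m

13.6 cm of thermosteric rise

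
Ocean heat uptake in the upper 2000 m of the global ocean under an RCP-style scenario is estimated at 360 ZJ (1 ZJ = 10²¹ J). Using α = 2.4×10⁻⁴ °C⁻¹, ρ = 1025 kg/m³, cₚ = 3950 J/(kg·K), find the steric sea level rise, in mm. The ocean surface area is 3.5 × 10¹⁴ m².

61 mm of thermosteric rise

Per unit area: Q = 360×10²¹ / (3.5×10¹⁴) ≈ 1.029×10⁹ J/m²
Δh = αQ/(ρcₚ) = 2.4×10⁻⁴ × 1.029×10⁹ / (1025 × 3950) ≈ 0.060997 m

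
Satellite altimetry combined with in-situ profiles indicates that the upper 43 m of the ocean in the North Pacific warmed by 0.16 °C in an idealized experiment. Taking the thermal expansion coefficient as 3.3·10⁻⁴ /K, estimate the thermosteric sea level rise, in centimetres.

Δh = αΔT·H = 3.3×10⁻⁴ × 0.16 × 43 = 0.0022704 m

about 0.23 cm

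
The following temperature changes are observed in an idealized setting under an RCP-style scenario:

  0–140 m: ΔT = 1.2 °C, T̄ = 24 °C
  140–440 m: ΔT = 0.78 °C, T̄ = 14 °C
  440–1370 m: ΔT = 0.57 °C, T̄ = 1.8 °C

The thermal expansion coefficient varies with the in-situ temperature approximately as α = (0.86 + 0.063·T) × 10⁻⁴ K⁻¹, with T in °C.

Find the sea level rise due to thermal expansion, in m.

Layer 1: α = (0.86 + 0.063×24)×10⁻⁴ = 2.372×10⁻⁴ K⁻¹
Layer 2: α = (0.86 + 0.063×14)×10⁻⁴ = 1.742×10⁻⁴ K⁻¹
Layer 3: α = (0.86 + 0.063×1.8)×10⁻⁴ = 0.9734×10⁻⁴ K⁻¹
Layer 1: 2.372×10⁻⁴ × 1.2 × 140 = 0.0398496 m
140–440 m: 0.78 × 300 × 1.742×10⁻⁴ = 0.0407628 m
Layer 3: 0.9734×10⁻⁴ × 930 × 0.57 = 0.051599934 m
Δh = 0.0398496 + 0.0407628 + 0.051599934 = 0.132212334 m

Δh ≈ 0.13 m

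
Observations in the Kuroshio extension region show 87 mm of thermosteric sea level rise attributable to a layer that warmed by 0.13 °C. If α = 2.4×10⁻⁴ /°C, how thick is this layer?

2790 m

H = Δh/(αΔT) = 0.087 / (2.4×10⁻⁴ × 0.13) ≈ 2788 m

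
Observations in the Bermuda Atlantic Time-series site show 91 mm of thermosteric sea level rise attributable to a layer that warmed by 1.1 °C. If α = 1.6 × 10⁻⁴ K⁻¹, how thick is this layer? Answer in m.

517 m

H = Δh/(αΔT) = 0.091 / (1.6×10⁻⁴ × 1.1) ≈ 517.0 m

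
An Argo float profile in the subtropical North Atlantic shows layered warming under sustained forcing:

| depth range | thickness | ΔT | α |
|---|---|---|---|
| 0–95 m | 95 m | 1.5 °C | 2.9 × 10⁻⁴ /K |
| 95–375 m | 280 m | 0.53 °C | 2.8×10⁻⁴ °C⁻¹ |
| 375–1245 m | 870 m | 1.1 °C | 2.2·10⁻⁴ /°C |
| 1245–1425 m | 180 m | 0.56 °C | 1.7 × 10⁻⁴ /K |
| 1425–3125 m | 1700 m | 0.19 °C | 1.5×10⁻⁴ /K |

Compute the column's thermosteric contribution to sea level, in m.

Layer 1: 95 × 2.9×10⁻⁴ × 1.5 = 0.041325 m
2.8×10⁻⁴ × 0.53 × 280 = 0.041552 m
375–1245 m: 870 × 2.2×10⁻⁴ × 1.1 = 0.21054 m
1245–1425 m: 0.56 × 180 × 1.7×10⁻⁴ = 0.017136 m
Layer 5: 0.19 × 1700 × 1.5×10⁻⁴ = 0.04845 m
Δh = 0.041325 + 0.041552 + 0.21054 + 0.017136 + 0.04845 = 0.359003 m

about 0.359 m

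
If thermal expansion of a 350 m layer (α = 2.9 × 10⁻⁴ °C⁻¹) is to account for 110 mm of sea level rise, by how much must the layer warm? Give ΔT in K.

about 1.08 K

ΔT = Δh/(αH) = 0.11 / (2.9×10⁻⁴ × 350) ≈ 1.084 K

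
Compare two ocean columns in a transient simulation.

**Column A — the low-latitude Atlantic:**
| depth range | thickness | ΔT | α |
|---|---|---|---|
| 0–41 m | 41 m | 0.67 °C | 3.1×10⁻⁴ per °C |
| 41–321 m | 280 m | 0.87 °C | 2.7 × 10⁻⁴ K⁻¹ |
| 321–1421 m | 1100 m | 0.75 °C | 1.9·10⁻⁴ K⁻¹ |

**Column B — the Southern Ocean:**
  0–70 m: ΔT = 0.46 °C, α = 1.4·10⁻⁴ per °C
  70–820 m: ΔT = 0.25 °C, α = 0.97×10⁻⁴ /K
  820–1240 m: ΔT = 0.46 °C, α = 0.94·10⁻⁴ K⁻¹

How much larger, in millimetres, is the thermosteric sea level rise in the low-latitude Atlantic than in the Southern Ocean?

A 0.67 × 3.1×10⁻⁴ × 41 = 0.0085157 m
A 0.87 × 2.7×10⁻⁴ × 280 = 0.065772 m
A 321–1421 m: 0.75 × 1100 × 1.9×10⁻⁴ = 0.15675 m
A total: 0.2310377 m
B Layer 1: 1.4×10⁻⁴ × 70 × 0.46 = 0.004508 m
B Layer 2: 0.25 × 750 × 0.97×10⁻⁴ = 0.0181875 m
B 0.94×10⁻⁴ × 0.46 × 420 = 0.0181608 m
B total: 0.0408563 m
Difference: 0.2310377 − 0.0408563 = 0.1901814 m

Δh_A − Δh_B ≈ 190 mm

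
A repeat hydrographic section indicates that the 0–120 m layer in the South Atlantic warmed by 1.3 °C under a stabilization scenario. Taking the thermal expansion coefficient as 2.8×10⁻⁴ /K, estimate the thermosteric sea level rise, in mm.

Δh = 43.7 mm

Δh = αΔT·H = 2.8×10⁻⁴ × 1.3 × 120 = 0.04368 m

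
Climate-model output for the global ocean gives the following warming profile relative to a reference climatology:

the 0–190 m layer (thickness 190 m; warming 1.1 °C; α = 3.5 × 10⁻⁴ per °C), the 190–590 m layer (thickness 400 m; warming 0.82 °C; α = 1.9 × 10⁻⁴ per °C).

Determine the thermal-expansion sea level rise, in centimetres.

190 × 3.5×10⁻⁴ × 1.1 = 0.07315 m
400 × 1.9×10⁻⁴ × 0.82 = 0.06232 m
Δh = 0.07315 + 0.06232 = 0.13547 m

about 14 cm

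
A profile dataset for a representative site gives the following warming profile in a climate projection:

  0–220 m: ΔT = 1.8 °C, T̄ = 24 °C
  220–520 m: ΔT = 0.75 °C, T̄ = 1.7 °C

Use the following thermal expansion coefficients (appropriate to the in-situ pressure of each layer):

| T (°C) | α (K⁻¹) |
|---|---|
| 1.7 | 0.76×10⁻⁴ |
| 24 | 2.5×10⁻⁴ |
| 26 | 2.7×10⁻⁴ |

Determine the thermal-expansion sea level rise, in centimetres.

11.6 cm of thermosteric rise

Layer 1 at 24 °C → α = 2.5×10⁻⁴ K⁻¹
Layer 2 at 1.7 °C → α = 0.76×10⁻⁴ K⁻¹
Layer 1: 1.8 × 220 × 2.5×10⁻⁴ = 0.09900 m
220–520 m: 0.75 × 300 × 0.76×10⁻⁴ = 0.01710 m
Δh = 0.09900 + 0.01710 = 0.11610 m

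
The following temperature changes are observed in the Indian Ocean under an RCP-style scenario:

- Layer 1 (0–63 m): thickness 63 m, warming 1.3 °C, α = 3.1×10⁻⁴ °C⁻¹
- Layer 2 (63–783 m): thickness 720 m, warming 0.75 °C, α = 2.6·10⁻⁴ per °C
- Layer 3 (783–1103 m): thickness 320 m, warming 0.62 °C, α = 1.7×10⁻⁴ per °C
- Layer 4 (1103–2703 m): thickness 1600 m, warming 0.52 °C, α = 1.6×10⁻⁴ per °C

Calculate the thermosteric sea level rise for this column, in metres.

Layer 1: 63 × 1.3 × 3.1×10⁻⁴ = 0.025389 m
63–783 m: 0.75 × 720 × 2.6×10⁻⁴ = 0.14040 m
Layer 3: 0.62 × 1.7×10⁻⁴ × 320 = 0.033728 m
1.6×10⁻⁴ × 0.52 × 1600 = 0.13312 m
Δh = 0.025389 + 0.14040 + 0.033728 + 0.13312 = 0.332637 m

Δh = 0.333 m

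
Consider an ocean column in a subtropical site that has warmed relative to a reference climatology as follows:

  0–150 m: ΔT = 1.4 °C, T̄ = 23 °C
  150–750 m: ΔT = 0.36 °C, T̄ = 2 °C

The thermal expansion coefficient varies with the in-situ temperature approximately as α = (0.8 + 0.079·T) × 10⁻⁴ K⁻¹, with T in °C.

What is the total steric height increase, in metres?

0.0756 m of thermosteric rise

Layer 1: α = (0.8 + 0.079×23)×10⁻⁴ = 2.617×10⁻⁴ K⁻¹
Layer 2: α = (0.8 + 0.079×2)×10⁻⁴ = 0.958×10⁻⁴ K⁻¹
0–150 m: 150 × 2.617×10⁻⁴ × 1.4 = 0.054957 m
150–750 m: 600 × 0.36 × 0.958×10⁻⁴ = 0.0206928 m
Δh = 0.054957 + 0.0206928 = 0.0756498 m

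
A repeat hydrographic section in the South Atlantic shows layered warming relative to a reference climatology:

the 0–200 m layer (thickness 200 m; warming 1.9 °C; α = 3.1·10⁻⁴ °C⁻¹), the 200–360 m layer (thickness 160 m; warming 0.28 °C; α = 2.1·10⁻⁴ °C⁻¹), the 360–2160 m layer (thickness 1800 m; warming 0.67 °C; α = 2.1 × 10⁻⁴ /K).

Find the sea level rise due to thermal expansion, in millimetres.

about 380 mm

0–200 m: 200 × 1.9 × 3.1×10⁻⁴ = 0.11780 m
200–360 m: 0.28 × 2.1×10⁻⁴ × 160 = 0.009408 m
2.1×10⁻⁴ × 0.67 × 1800 = 0.25326 m
Δh = 0.11780 + 0.009408 + 0.25326 = 0.380468 m ≈ 380 mm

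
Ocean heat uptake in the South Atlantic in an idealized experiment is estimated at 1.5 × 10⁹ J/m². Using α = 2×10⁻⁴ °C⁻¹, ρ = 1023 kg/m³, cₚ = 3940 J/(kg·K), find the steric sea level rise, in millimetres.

Δh ≈ 74.4 mm

Δh = αQ/(ρcₚ) = 2×10⁻⁴ × 1.5×10⁹ / (1023 × 3940) ≈ 0.07443 m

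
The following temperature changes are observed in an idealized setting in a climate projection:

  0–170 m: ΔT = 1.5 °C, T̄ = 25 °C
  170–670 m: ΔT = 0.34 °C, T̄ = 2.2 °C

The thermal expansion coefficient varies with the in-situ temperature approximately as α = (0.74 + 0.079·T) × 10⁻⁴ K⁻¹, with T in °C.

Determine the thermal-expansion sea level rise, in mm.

Δh ≈ 84.8 mm

Layer 1: α = (0.74 + 0.079×25)×10⁻⁴ = 2.715×10⁻⁴ K⁻¹
Layer 2: α = (0.74 + 0.079×2.2)×10⁻⁴ = 0.9138×10⁻⁴ K⁻¹
170 × 2.715×10⁻⁴ × 1.5 = 0.0692325 m
0.9138×10⁻⁴ × 0.34 × 500 = 0.0155346 m
Δh = 0.0692325 + 0.0155346 = 0.0847671 m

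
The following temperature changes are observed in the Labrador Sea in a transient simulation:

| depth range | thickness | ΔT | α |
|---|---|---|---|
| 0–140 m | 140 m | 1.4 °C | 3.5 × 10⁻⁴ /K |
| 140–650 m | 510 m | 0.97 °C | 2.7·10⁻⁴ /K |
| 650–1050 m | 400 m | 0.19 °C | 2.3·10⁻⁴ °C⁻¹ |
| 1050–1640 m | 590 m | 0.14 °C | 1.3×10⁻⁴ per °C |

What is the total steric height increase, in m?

0.23 m of thermosteric rise

Layer 1: 140 × 3.5×10⁻⁴ × 1.4 = 0.06860 m
Layer 2: 0.97 × 510 × 2.7×10⁻⁴ = 0.133569 m
Layer 3: 2.3×10⁻⁴ × 400 × 0.19 = 0.01748 m
1.3×10⁻⁴ × 0.14 × 590 = 0.010738 m
Δh = 0.06860 + 0.133569 + 0.01748 + 0.010738 = 0.230387 m ≈ 0.23 m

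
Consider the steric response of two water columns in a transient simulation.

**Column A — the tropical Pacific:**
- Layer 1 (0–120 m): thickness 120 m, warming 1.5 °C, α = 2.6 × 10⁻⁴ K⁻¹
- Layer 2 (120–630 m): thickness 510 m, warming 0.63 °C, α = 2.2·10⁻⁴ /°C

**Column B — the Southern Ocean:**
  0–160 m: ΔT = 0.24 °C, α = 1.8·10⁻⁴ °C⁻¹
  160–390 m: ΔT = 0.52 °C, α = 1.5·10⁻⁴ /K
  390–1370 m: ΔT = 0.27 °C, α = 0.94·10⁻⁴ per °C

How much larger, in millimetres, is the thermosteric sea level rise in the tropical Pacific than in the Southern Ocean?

68 mm larger

A Layer 1: 2.6×10⁻⁴ × 120 × 1.5 = 0.04680 m
A Layer 2: 0.63 × 510 × 2.2×10⁻⁴ = 0.070686 m
A total: 0.117486 m
B Layer 1: 1.8×10⁻⁴ × 160 × 0.24 = 0.006912 m
B Layer 2: 0.52 × 1.5×10⁻⁴ × 230 = 0.01794 m
B 390–1370 m: 0.27 × 980 × 0.94×10⁻⁴ = 0.0248724 m
B total: 0.0497244 m
Difference: 0.117486 − 0.0497244 = 0.0677616 m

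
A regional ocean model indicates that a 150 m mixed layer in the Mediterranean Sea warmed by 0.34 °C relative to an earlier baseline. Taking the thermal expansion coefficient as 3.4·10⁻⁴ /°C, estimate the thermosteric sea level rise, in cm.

about 1.7 cm

Δh = αΔT·H = 3.4×10⁻⁴ × 0.34 × 150 = 0.01734 m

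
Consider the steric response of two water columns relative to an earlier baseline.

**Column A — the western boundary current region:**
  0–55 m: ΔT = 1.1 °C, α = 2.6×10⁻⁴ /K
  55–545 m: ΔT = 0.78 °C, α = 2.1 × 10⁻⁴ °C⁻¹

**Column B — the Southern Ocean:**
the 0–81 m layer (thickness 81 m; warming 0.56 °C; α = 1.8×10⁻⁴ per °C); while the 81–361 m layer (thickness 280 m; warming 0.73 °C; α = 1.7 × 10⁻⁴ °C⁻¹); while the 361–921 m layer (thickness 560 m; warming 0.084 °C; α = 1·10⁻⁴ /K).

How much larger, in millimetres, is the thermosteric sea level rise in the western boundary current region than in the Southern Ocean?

Δh_A − Δh_B ≈ 48 mm

A 0–55 m: 2.6×10⁻⁴ × 1.1 × 55 = 0.01573 m
A Layer 2: 0.78 × 490 × 2.1×10⁻⁴ = 0.080262 m
A total: 0.095992 m
B 81 × 1.8×10⁻⁴ × 0.56 = 0.0081648 m
B Layer 2: 1.7×10⁻⁴ × 0.73 × 280 = 0.034748 m
B 361–921 m: 0.084 × 1×10⁻⁴ × 560 = 0.004704 m
B total: 0.0476168 m
Difference: 0.095992 − 0.0476168 = 0.0483752 m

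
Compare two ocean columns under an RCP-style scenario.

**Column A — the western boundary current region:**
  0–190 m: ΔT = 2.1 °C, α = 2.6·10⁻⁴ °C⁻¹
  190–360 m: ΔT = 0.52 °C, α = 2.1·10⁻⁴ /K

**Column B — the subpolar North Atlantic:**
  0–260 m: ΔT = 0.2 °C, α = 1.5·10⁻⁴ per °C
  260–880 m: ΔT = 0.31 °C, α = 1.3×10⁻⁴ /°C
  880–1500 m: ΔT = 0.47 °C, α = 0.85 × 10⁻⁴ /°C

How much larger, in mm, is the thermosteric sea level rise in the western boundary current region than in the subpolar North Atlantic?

Δh_A − Δh_B ≈ 64.7 mm

A Layer 1: 2.6×10⁻⁴ × 2.1 × 190 = 0.10374 m
A 190–360 m: 2.1×10⁻⁴ × 170 × 0.52 = 0.018564 m
A total: 0.122304 m
B 1.5×10⁻⁴ × 0.2 × 260 = 0.00780 m
B 260–880 m: 0.31 × 620 × 1.3×10⁻⁴ = 0.024986 m
B Layer 3: 0.85×10⁻⁴ × 0.47 × 620 = 0.024769 m
B total: 0.057555 m
Difference: 0.122304 − 0.057555 = 0.064749 m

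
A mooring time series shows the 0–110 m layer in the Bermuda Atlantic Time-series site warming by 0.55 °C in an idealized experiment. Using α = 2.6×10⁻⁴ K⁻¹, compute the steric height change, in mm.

15.7 mm of thermosteric rise

Δh = αΔT·H = 2.6×10⁻⁴ × 0.55 × 110 = 0.01573 m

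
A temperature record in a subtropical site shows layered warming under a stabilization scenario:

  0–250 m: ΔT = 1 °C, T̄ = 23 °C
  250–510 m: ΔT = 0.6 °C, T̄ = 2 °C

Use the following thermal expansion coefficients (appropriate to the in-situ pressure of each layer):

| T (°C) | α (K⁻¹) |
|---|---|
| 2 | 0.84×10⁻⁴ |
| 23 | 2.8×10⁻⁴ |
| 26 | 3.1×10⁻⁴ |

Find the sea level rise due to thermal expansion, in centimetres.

8.31 cm of thermosteric rise

Layer 1 at 23 °C → α = 2.8×10⁻⁴ K⁻¹
Layer 2 at 2 °C → α = 0.84×10⁻⁴ K⁻¹
Layer 1: 250 × 2.8×10⁻⁴ × 1 = 0.07000 m
250–510 m: 0.6 × 0.84×10⁻⁴ × 260 = 0.013104 m
Δh = 0.07000 + 0.013104 = 0.083104 m ≈ 8.31 cm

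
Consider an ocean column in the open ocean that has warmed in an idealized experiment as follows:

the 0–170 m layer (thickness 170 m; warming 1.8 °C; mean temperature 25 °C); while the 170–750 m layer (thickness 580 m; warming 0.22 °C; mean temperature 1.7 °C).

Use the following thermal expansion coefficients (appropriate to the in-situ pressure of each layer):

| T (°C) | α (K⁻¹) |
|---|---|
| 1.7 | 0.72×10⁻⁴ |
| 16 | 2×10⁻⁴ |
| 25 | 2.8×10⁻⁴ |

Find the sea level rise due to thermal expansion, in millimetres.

Δh ≈ 95 mm

Layer 1 at 25 °C → α = 2.8×10⁻⁴ K⁻¹
Layer 2 at 1.7 °C → α = 0.72×10⁻⁴ K⁻¹
Layer 1: 1.8 × 170 × 2.8×10⁻⁴ = 0.08568 m
580 × 0.22 × 0.72×10⁻⁴ = 0.0091872 m
Δh = 0.08568 + 0.0091872 = 0.0948672 m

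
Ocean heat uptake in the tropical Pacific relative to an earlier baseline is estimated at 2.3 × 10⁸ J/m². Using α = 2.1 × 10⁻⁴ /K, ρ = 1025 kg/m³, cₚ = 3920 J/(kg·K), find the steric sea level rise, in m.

0.012 m

Δh = αQ/(ρcₚ) = 2.1×10⁻⁴ × 2.3×10⁸ / (1025 × 3920) ≈ 0.012021 m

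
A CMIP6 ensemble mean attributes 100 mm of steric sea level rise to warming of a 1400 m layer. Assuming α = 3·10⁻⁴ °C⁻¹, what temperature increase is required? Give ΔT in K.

ΔT = Δh/(αH) = 0.1 / (3×10⁻⁴ × 1400) ≈ 0.2381 K

ΔT ≈ 0.24 K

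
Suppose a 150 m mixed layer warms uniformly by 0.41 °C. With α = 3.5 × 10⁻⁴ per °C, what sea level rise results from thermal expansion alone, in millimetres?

about 21.5 mm

Δh = αΔT·H = 3.5×10⁻⁴ × 0.41 × 150 = 0.021525 m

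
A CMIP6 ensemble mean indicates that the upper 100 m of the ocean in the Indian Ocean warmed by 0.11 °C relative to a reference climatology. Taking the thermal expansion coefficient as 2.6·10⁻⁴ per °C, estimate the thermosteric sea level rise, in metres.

Δh ≈ 0.00286 m

Δh = αΔT·H = 2.6×10⁻⁴ × 0.11 × 100 = 0.00286 m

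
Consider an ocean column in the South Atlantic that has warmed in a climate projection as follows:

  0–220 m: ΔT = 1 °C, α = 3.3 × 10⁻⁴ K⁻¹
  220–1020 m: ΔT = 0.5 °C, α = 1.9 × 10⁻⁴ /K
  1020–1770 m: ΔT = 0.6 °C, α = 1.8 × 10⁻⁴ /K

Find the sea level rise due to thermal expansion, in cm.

0–220 m: 220 × 3.3×10⁻⁴ × 1 = 0.07260 m
800 × 1.9×10⁻⁴ × 0.5 = 0.07600 m
1020–1770 m: 0.6 × 750 × 1.8×10⁻⁴ = 0.08100 m
Δh = 0.07260 + 0.07600 + 0.08100 = 0.22960 m ≈ 23.0 cm

Δh ≈ 23.0 cm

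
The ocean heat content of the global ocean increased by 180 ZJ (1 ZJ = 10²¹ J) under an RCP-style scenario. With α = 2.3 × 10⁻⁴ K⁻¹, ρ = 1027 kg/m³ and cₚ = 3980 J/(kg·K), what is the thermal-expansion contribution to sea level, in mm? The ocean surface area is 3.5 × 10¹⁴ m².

Δh = 28.9 mm

Per unit area: Q = 180×10²¹ / (3.5×10¹⁴) ≈ 5.143×10⁸ J/m²
Δh = αQ/(ρcₚ) = 2.3×10⁻⁴ × 5.143×10⁸ / (1027 × 3980) ≈ 0.028939 m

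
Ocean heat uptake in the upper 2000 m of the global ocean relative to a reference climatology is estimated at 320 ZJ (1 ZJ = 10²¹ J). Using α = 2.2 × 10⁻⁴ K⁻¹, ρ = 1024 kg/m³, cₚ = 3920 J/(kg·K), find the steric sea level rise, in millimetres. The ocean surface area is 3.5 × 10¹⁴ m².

Per unit area: Q = 320×10²¹ / (3.5×10¹⁴) ≈ 9.143×10⁸ J/m²
Δh = αQ/(ρcₚ) = 2.2×10⁻⁴ × 9.143×10⁸ / (1024 × 3920) ≈ 0.05011 m

50.1 mm of thermosteric rise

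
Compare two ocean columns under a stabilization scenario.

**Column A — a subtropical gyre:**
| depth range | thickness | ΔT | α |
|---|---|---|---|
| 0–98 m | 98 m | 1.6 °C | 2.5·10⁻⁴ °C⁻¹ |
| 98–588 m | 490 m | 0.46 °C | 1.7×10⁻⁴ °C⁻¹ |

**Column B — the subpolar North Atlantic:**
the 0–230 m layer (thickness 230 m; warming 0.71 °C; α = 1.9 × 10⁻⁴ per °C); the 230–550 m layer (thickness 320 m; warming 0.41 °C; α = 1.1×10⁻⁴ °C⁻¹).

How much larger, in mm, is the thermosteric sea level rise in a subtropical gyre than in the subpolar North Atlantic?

Δh_A − Δh_B ≈ 32 mm

A Layer 1: 1.6 × 2.5×10⁻⁴ × 98 = 0.03920 m
A Layer 2: 490 × 1.7×10⁻⁴ × 0.46 = 0.038318 m
A total: 0.077518 m
B 0–230 m: 230 × 1.9×10⁻⁴ × 0.71 = 0.031027 m
B 230–550 m: 1.1×10⁻⁴ × 0.41 × 320 = 0.014432 m
B total: 0.045459 m
Difference: 0.077518 − 0.045459 = 0.032059 m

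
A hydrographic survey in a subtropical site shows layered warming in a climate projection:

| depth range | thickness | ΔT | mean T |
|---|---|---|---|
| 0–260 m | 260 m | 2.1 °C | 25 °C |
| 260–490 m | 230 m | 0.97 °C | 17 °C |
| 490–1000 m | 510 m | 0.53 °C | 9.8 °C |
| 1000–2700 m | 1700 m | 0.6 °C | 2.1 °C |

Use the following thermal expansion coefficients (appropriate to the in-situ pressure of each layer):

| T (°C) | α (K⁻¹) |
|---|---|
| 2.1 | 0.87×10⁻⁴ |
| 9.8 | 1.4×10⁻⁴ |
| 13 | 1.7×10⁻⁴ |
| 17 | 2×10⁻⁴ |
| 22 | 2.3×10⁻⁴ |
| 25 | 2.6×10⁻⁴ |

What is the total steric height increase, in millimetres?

Δh ≈ 313 mm

Layer 1 at 25 °C → α = 2.6×10⁻⁴ K⁻¹
Layer 2 at 17 °C → α = 2×10⁻⁴ K⁻¹
Layer 3 at 9.8 °C → α = 1.4×10⁻⁴ K⁻¹
Layer 4 at 2.1 °C → α = 0.87×10⁻⁴ K⁻¹
Layer 1: 2.1 × 2.6×10⁻⁴ × 260 = 0.14196 m
260–490 m: 230 × 2×10⁻⁴ × 0.97 = 0.04462 m
490–1000 m: 0.53 × 1.4×10⁻⁴ × 510 = 0.037842 m
1700 × 0.87×10⁻⁴ × 0.6 = 0.08874 m
Δh = 0.14196 + 0.04462 + 0.037842 + 0.08874 = 0.313162 m ≈ 313 mm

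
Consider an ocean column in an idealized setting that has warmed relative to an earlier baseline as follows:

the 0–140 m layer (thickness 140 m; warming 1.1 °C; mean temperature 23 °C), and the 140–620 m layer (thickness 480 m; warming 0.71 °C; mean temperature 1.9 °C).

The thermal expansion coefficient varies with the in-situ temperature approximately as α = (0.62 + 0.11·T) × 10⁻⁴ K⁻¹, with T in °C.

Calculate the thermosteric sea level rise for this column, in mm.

Layer 1: α = (0.62 + 0.11×23)×10⁻⁴ = 3.15×10⁻⁴ K⁻¹
Layer 2: α = (0.62 + 0.11×1.9)×10⁻⁴ = 0.829×10⁻⁴ K⁻¹
0–140 m: 3.15×10⁻⁴ × 1.1 × 140 = 0.04851 m
0.829×10⁻⁴ × 480 × 0.71 = 0.02825232 m
Δh = 0.04851 + 0.02825232 = 0.07676232 m

about 76.8 mm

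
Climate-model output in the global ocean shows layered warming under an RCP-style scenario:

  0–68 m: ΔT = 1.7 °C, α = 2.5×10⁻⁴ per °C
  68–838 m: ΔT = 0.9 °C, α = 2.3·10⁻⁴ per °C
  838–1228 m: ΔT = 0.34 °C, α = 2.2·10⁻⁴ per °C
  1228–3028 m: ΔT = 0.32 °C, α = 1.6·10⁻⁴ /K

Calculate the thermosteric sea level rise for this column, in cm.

31.0 cm of thermosteric rise

Layer 1: 68 × 2.5×10⁻⁴ × 1.7 = 0.02890 m
Layer 2: 2.3×10⁻⁴ × 0.9 × 770 = 0.15939 m
2.2×10⁻⁴ × 390 × 0.34 = 0.029172 m
1228–3028 m: 1800 × 0.32 × 1.6×10⁻⁴ = 0.09216 m
Δh = 0.02890 + 0.15939 + 0.029172 + 0.09216 = 0.309622 m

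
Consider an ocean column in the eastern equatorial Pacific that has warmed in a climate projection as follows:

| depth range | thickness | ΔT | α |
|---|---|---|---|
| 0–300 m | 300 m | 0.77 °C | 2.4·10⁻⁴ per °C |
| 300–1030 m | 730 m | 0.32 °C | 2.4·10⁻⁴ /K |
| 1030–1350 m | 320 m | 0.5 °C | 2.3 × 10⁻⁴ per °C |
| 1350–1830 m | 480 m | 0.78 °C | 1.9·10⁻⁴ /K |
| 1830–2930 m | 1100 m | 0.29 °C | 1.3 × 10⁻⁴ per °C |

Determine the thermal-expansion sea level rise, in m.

0.26 m of thermosteric rise

0–300 m: 0.77 × 2.4×10⁻⁴ × 300 = 0.05544 m
2.4×10⁻⁴ × 0.32 × 730 = 0.056064 m
Layer 3: 2.3×10⁻⁴ × 0.5 × 320 = 0.03680 m
Layer 4: 480 × 0.78 × 1.9×10⁻⁴ = 0.071136 m
1830–2930 m: 1100 × 0.29 × 1.3×10⁻⁴ = 0.04147 m
Δh = 0.05544 + 0.056064 + 0.03680 + 0.071136 + 0.04147 = 0.26091 m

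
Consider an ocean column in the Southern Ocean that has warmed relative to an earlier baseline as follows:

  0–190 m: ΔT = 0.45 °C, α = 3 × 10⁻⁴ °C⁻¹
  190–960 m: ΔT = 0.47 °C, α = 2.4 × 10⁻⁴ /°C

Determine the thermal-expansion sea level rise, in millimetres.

190 × 0.45 × 3×10⁻⁴ = 0.02565 m
2.4×10⁻⁴ × 0.47 × 770 = 0.086856 m
Δh = 0.02565 + 0.086856 = 0.112506 m

Δh = 113 mm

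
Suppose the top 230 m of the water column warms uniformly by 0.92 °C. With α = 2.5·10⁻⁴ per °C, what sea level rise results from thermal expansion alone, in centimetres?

5.29 cm

Δh = αΔT·H = 2.5×10⁻⁴ × 0.92 × 230 = 0.05290 m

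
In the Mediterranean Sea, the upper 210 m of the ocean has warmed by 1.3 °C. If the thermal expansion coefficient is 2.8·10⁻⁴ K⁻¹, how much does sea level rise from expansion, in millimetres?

76.4 mm

Δh = αΔT·H = 2.8×10⁻⁴ × 1.3 × 210 = 0.07644 m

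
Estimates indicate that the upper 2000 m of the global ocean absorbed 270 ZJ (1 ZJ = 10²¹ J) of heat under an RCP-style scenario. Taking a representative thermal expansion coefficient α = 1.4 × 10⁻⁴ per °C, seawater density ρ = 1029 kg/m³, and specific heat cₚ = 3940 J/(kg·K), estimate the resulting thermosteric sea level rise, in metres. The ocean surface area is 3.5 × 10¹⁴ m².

Per unit area: Q = 270×10²¹ / (3.5×10¹⁴) ≈ 7.714×10⁸ J/m²
Δh = αQ/(ρcₚ) = 1.4×10⁻⁴ × 7.714×10⁸ / (1029 × 3940) ≈ 0.026638 m

Δh ≈ 0.0266 m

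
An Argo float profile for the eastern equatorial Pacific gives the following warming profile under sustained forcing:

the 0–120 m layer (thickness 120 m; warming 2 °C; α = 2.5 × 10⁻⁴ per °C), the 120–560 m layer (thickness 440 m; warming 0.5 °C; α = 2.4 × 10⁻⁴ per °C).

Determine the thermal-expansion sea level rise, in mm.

2.5×10⁻⁴ × 2 × 120 = 0.06000 m
440 × 0.5 × 2.4×10⁻⁴ = 0.05280 m
Δh = 0.06000 + 0.05280 = 0.11280 m ≈ 110 mm

Δh ≈ 110 mm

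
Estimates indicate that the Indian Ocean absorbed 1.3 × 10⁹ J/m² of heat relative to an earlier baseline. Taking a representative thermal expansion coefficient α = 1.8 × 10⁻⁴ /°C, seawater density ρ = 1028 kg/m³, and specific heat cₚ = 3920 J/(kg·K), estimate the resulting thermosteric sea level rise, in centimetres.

Δh = αQ/(ρcₚ) = 1.8×10⁻⁴ × 1.3×10⁹ / (1028 × 3920) ≈ 0.058068 m

5.81 cm of thermosteric rise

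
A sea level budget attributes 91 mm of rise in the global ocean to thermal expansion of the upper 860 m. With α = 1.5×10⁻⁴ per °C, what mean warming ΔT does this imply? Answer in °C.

about 0.705 °C

ΔT = Δh/(αH) = 0.091 / (1.5×10⁻⁴ × 860) ≈ 0.7054 °C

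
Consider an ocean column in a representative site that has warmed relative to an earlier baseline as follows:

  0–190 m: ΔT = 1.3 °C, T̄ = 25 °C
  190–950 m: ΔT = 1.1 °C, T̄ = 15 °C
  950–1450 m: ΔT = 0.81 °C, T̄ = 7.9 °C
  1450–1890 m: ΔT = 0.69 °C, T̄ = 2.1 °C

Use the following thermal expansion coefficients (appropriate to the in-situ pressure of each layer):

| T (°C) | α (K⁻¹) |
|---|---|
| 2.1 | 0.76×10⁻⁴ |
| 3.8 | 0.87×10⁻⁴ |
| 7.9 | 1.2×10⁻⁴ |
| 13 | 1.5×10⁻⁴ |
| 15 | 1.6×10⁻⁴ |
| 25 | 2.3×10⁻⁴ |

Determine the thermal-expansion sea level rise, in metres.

Δh ≈ 0.26 m

Layer 1 at 25 °C → α = 2.3×10⁻⁴ K⁻¹
Layer 2 at 15 °C → α = 1.6×10⁻⁴ K⁻¹
Layer 3 at 7.9 °C → α = 1.2×10⁻⁴ K⁻¹
Layer 4 at 2.1 °C → α = 0.76×10⁻⁴ K⁻¹
1.3 × 2.3×10⁻⁴ × 190 = 0.05681 m
190–950 m: 1.1 × 1.6×10⁻⁴ × 760 = 0.13376 m
950–1450 m: 500 × 1.2×10⁻⁴ × 0.81 = 0.04860 m
1450–1890 m: 0.69 × 440 × 0.76×10⁻⁴ = 0.0230736 m
Δh = 0.05681 + 0.13376 + 0.04860 + 0.0230736 = 0.2622436 m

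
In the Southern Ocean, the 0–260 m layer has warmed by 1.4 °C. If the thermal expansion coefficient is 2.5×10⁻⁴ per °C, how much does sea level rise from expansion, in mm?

91.0 mm of thermosteric rise

Δh = αΔT·H = 2.5×10⁻⁴ × 1.4 × 260 = 0.09100 m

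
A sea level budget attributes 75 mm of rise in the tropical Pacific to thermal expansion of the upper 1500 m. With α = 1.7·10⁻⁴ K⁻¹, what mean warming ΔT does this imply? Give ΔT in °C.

ΔT = Δh/(αH) = 0.075 / (1.7×10⁻⁴ × 1500) ≈ 0.2941 °C

ΔT ≈ 0.29 °C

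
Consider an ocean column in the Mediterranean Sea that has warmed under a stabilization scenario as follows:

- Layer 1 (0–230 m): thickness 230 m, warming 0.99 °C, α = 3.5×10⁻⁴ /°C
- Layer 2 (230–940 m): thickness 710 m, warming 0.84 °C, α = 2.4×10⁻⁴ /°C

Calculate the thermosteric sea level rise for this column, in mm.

0.99 × 3.5×10⁻⁴ × 230 = 0.079695 m
0.84 × 2.4×10⁻⁴ × 710 = 0.143136 m
Δh = 0.079695 + 0.143136 = 0.222831 m ≈ 223 mm

Δh = 223 mm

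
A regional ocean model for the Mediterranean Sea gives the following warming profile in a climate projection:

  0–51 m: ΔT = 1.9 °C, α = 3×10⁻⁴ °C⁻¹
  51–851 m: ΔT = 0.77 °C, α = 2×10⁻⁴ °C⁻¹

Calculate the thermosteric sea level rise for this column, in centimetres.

Δh ≈ 15.2 cm

0–51 m: 51 × 1.9 × 3×10⁻⁴ = 0.02907 m
2×10⁻⁴ × 800 × 0.77 = 0.12320 m
Δh = 0.02907 + 0.12320 = 0.15227 m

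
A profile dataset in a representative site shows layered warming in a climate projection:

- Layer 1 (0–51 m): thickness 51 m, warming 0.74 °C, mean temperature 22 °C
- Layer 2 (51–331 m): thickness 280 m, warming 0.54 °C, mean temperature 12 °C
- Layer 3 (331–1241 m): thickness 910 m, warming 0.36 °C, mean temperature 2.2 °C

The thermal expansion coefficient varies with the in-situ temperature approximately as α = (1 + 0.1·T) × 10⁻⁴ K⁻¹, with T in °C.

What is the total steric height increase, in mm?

Layer 1: α = (1 + 0.1×22)×10⁻⁴ = 3.2×10⁻⁴ K⁻¹
Layer 2: α = (1 + 0.1×12)×10⁻⁴ = 2.2×10⁻⁴ K⁻¹
Layer 3: α = (1 + 0.1×2.2)×10⁻⁴ = 1.22×10⁻⁴ K⁻¹
51 × 3.2×10⁻⁴ × 0.74 = 0.0120768 m
Layer 2: 280 × 0.54 × 2.2×10⁻⁴ = 0.033264 m
910 × 0.36 × 1.22×10⁻⁴ = 0.0399672 m
Δh = 0.0120768 + 0.033264 + 0.0399672 = 0.085308 m

Δh = 85.3 mm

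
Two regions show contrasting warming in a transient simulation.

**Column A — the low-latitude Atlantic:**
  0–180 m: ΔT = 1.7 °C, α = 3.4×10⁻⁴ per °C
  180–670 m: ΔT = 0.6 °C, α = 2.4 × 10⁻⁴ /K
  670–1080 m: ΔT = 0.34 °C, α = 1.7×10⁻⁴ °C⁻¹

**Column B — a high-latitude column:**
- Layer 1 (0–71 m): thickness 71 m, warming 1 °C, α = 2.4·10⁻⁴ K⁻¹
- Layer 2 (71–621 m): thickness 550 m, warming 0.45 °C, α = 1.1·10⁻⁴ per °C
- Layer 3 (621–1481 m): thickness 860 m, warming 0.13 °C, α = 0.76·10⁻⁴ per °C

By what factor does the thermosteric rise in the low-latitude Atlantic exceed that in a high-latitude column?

3.76

A 180 × 1.7 × 3.4×10⁻⁴ = 0.10404 m
A Layer 2: 490 × 0.6 × 2.4×10⁻⁴ = 0.07056 m
A Layer 3: 1.7×10⁻⁴ × 410 × 0.34 = 0.023698 m
A total: 0.198298 m
B 0–71 m: 2.4×10⁻⁴ × 1 × 71 = 0.01704 m
B 550 × 1.1×10⁻⁴ × 0.45 = 0.027225 m
B 621–1481 m: 0.13 × 0.76×10⁻⁴ × 860 = 0.0084968 m
B total: 0.0527618 m
Ratio: 0.198298 / 0.0527618 ≈ 3.758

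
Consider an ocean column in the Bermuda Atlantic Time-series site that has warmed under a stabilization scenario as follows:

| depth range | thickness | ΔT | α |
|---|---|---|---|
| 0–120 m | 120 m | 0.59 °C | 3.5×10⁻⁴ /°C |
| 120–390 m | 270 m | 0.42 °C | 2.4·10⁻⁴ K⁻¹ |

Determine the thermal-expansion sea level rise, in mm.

120 × 0.59 × 3.5×10⁻⁴ = 0.02478 m
120–390 m: 270 × 2.4×10⁻⁴ × 0.42 = 0.027216 m
Δh = 0.02478 + 0.027216 = 0.051996 m ≈ 52 mm

52 mm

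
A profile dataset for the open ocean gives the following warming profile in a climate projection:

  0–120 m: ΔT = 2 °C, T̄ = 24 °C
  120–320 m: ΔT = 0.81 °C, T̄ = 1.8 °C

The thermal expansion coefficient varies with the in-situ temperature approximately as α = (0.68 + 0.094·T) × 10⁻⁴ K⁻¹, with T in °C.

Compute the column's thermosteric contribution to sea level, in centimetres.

Layer 1: α = (0.68 + 0.094×24)×10⁻⁴ = 2.936×10⁻⁴ K⁻¹
Layer 2: α = (0.68 + 0.094×1.8)×10⁻⁴ = 0.8492×10⁻⁴ K⁻¹
120 × 2.936×10⁻⁴ × 2 = 0.070464 m
Layer 2: 0.81 × 200 × 0.8492×10⁻⁴ = 0.01375704 m
Δh = 0.070464 + 0.01375704 = 0.08422104 m

8.42 cm of thermosteric rise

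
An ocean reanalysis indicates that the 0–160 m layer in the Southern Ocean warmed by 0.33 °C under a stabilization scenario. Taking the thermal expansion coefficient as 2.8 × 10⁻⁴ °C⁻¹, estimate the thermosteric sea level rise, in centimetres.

Δh ≈ 1.48 cm

Δh = αΔT·H = 2.8×10⁻⁴ × 0.33 × 160 = 0.014784 m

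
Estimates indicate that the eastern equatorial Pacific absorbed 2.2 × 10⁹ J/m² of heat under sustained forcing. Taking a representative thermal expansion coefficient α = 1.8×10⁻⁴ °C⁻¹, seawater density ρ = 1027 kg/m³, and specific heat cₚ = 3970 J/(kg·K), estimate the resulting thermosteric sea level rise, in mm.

Δh = αQ/(ρcₚ) = 1.8×10⁻⁴ × 2.2×10⁹ / (1027 × 3970) ≈ 0.097126 m

97 mm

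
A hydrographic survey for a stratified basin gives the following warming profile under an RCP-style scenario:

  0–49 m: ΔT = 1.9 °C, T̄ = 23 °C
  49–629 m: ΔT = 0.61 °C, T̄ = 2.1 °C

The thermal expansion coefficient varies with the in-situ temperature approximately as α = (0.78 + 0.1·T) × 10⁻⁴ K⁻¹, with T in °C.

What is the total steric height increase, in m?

about 0.0637 m

Layer 1: α = (0.78 + 0.1×23)×10⁻⁴ = 3.08×10⁻⁴ K⁻¹
Layer 2: α = (0.78 + 0.1×2.1)×10⁻⁴ = 0.99×10⁻⁴ K⁻¹
1.9 × 3.08×10⁻⁴ × 49 = 0.0286748 m
0.61 × 580 × 0.99×10⁻⁴ = 0.0350262 m
Δh = 0.0286748 + 0.0350262 = 0.063701 m ≈ 0.0637 m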